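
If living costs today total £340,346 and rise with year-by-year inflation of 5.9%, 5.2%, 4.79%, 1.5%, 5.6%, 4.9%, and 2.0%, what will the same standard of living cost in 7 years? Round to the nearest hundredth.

£455,677.74

Cumulative price-level factor: 1.059 × 1.052 × 1.0479 × 1.015 × 1.056 × 1.049 × 1.020 ≈ 1.3388661471.
The nominal amount required is £340,346 scaled up by that factor.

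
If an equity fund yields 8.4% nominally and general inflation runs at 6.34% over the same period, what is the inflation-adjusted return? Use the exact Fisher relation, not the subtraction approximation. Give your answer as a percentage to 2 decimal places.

1.94%

Real return via the Fisher equation: (1 + 8.4%)/(1 + 6.34%) − 1 = 1.084/1.0634 − 1 ≈ 0.01937.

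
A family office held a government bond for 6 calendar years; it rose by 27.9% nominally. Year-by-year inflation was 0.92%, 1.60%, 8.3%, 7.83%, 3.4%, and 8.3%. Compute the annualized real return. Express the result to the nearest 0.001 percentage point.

Cumulative inflation factor: 1.0092 × 1.0160 × 1.083 × 1.0783 × 1.034 × 1.083 ≈ 1.34087.
Nominal growth factor: 1.27900. Real growth factor = 1.27900 / 1.34087 ≈ 0.95386.
Annualized: 0.95386^(1/6) − 1 ≈ -0.00784.

-0.784%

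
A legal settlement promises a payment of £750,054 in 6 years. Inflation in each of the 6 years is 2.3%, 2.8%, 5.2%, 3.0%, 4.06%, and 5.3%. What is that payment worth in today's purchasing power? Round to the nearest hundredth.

£600,701.37

Price-level factor over 6 years: 1.023 × 1.028 × 1.052 × 1.030 × 1.0406 × 1.053 ≈ 1.2486304037.
Purchasing power today: £750,054 divided by that factor.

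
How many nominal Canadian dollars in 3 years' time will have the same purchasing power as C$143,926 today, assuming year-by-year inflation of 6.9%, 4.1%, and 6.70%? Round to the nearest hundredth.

C$170,896.08

Cumulative price-level factor: 1.069 × 1.041 × 1.0670 = 1.187388543.
Multiplying C$143,926 by the price-level factor gives the future nominal sum.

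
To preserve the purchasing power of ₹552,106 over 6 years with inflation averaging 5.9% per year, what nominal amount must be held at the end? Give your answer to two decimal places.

₹778,750.30

Cumulative price-level factor: (1+5.9%)^6 ≈ 1.4105086721.
Multiplying ₹552,106 by the price-level factor gives the future nominal sum.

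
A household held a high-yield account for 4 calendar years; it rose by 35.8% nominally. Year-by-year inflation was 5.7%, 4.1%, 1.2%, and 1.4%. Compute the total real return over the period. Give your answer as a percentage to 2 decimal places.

20.27%

Cumulative inflation factor: 1.057 × 1.041 × 1.012 × 1.014 ≈ 1.12913.
Nominal growth factor: 1.35800. Real growth factor = 1.35800 / 1.12913 ≈ 1.20270.
Total real return ≈ 20.2695%.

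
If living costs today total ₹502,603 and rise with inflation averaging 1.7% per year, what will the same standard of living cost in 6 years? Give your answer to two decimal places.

Cumulative price-level factor: (1+1.7%)^6 ≈ 1.1064345214.
Multiplying ₹502,603 by the price-level factor gives the future nominal sum.

₹556,097.31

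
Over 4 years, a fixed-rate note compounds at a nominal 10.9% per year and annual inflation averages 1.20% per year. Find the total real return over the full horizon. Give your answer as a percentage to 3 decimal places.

44.213%

The annual real rate is (1+10.9%)/(1+1.20%) − 1 = 9.5850%.
Compounded over 4 years: (1 + 0.095850)^4 − 1 ≈ 0.44213.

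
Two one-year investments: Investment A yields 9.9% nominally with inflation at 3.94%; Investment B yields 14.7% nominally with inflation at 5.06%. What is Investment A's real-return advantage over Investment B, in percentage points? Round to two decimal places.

Investment A real return: 1.099/1.0394 − 1 = 5.734%.
Investment B real return: 1.147/1.0506 − 1 = 9.176%.
Difference: 5.734 − 9.176 = -3.442 pp.

-3.44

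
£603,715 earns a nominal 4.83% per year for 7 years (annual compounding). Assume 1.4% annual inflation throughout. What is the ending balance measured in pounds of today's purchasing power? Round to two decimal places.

£762,018.27

Nominal value at maturity: £603,715 × (1 + 4.83%)^7 ≈ £839,906.74.
Price-level factor over 7 years: (1 + 1.4%)^7 ≈ 1.1022133959.
The maturity value deflated by that factor is the answer in today's purchasing power.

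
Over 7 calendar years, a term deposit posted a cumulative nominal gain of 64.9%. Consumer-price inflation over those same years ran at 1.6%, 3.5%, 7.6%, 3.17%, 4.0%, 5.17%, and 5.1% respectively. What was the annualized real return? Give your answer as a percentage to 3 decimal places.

Cumulative inflation factor: 1.016 × 1.035 × 1.076 × 1.0317 × 1.040 × 1.0517 × 1.051 ≈ 1.34192.
Nominal growth factor: 1.64900. Real growth factor = 1.64900 / 1.34192 ≈ 1.22883.
Annualized: 1.22883^(1/7) − 1 ≈ 0.02988.

2.988%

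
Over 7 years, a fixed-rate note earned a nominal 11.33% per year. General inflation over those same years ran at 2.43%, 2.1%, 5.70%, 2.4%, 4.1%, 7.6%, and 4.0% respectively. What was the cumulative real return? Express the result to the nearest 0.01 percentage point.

60.75%

Cumulative inflation factor: 1.0243 × 1.021 × 1.0570 × 1.024 × 1.041 × 1.076 × 1.040 ≈ 1.31863.
Nominal growth factor: 2.11975. Real growth factor = 2.11975 / 1.31863 ≈ 1.60754.
Total real return ≈ 60.7538%.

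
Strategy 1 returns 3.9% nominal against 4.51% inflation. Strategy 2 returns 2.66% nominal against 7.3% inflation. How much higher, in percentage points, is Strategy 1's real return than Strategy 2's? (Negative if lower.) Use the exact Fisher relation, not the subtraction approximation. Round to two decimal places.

3.74

Strategy 1 real return: 1.039/1.0451 − 1 = -0.584%.
Strategy 2 real return: 1.0266/1.073 − 1 = -4.324%.
Difference: -0.584 − (-4.324) = 3.740 pp.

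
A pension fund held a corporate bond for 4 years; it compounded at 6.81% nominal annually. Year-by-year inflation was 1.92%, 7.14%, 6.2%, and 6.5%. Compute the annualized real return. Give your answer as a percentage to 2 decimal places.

Cumulative inflation factor: 1.0192 × 1.0714 × 1.062 × 1.065 ≈ 1.23505.
Nominal growth factor: 1.30151. Real growth factor = 1.30151 / 1.23505 ≈ 1.05381.
Annualized: 1.05381^(1/4) − 1 ≈ 0.01319.

1.32%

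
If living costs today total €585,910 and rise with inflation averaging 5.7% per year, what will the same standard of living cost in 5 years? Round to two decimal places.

€773,046.91

Cumulative price-level factor: (1+5.7%)^5 ≈ 1.3193953117.
The nominal amount required is €585,910 scaled up by that factor.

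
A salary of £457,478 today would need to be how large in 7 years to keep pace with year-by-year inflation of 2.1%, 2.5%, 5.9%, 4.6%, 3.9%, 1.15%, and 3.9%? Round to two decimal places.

Cumulative price-level factor: 1.021 × 1.025 × 1.059 × 1.046 × 1.039 × 1.0115 × 1.039 ≈ 1.2658266486.
Multiplying £457,478 by the price-level factor gives the future nominal sum.

£579,087.84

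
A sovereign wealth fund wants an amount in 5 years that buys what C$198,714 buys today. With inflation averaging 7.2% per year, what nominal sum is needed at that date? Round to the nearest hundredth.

C$281,321.16

Cumulative price-level factor: (1+7.2%)^5 ≈ 1.4157087842.
The nominal amount required is C$198,714 scaled up by that factor.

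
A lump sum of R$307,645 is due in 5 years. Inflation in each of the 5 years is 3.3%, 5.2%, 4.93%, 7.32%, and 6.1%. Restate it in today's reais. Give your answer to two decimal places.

R$236,939.83

Price-level factor over 5 years: 1.033 × 1.052 × 1.0493 × 1.0732 × 1.061 ≈ 1.2984097921.
Purchasing power today: R$307,645 divided by that factor.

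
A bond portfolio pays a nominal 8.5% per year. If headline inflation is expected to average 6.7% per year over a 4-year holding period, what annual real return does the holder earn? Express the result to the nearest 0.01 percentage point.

1.69%

With constant rates the annual real return is the same each year: (1+8.5%)/(1+6.7%) − 1 = 0.01687.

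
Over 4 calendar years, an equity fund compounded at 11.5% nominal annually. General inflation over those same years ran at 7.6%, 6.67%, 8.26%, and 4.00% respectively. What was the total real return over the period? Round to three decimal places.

19.603%

Cumulative inflation factor: 1.076 × 1.0667 × 1.0826 × 1.0400 ≈ 1.29228.
Nominal growth factor: 1.54561. Real growth factor = 1.54561 / 1.29228 ≈ 1.19603.
Total real return ≈ 19.6034%.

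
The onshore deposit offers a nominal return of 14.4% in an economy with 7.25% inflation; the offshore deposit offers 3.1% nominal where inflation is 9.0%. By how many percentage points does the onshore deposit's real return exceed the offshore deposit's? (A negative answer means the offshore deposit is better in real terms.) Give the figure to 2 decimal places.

12.08

The onshore deposit real return: 1.144/1.0725 − 1 = 6.667%.
The offshore deposit real return: 1.031/1.090 − 1 = -5.413%.
Difference: 6.667 − (-5.413) = 12.080 pp.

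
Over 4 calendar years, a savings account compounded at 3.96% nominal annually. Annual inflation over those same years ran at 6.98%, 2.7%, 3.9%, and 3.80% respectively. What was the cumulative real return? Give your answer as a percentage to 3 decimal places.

Cumulative inflation factor: 1.0698 × 1.027 × 1.039 × 1.0380 ≈ 1.18491.
Nominal growth factor: 1.16806. Real growth factor = 1.16806 / 1.18491 ≈ 0.98578.
Total real return ≈ -1.4222%.

-1.422%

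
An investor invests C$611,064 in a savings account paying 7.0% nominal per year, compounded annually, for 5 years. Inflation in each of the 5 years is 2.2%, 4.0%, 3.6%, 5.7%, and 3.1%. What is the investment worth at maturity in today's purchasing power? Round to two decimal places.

C$714,213.32

Nominal value at maturity: C$611,064 × (1 + 7.0%)^5 ≈ C$857,048.87.
Price-level factor over 5 years: 1.022 × 1.040 × 1.036 × 1.057 × 1.031 ≈ 1.1999900447.
Dividing the nominal maturity value by the price-level factor gives the value in today's money.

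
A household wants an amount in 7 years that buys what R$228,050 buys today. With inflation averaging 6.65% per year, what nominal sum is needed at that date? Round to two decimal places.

R$357,895.38

Cumulative price-level factor: (1+6.65%)^7 ≈ 1.5693724287.
The nominal amount required is R$228,050 scaled up by that factor.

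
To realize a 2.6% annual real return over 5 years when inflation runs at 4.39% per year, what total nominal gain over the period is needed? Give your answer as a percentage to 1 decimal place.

40.9%

Required annual nominal rate: (1+2.6%)(1+4.39%) − 1 = 7.10414%.
Cumulative over 5 years: (1 + 0.0710414)^5 − 1 ≈ 0.40939.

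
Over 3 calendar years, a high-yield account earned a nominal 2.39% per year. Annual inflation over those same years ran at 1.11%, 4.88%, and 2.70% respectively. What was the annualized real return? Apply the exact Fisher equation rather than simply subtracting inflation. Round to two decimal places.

Cumulative inflation factor: 1.0111 × 1.0488 × 1.0270 ≈ 1.08907.
Nominal growth factor: 1.07343. Real growth factor = 1.07343 / 1.08907 ≈ 0.98563.
Annualized: 0.98563^(1/3) − 1 ≈ -0.00481.

-0.48%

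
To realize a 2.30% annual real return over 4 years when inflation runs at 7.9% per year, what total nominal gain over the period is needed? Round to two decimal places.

Required annual nominal rate: (1+2.30%)(1+7.9%) − 1 = 10.3817%.
Cumulative over 4 years: (1 + 0.103817)^4 − 1 ≈ 0.48453.

48.45%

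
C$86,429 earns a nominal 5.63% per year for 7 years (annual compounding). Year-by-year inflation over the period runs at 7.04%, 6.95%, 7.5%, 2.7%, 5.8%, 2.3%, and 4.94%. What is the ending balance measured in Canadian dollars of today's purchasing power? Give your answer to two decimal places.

Nominal value at maturity: C$86,429 × (1 + 5.63%)^7 ≈ C$126,814.95.
Price-level factor over 7 years: 1.0704 × 1.0695 × 1.075 × 1.027 × 1.058 × 1.023 × 1.0494 ≈ 1.4355164000.
The maturity value deflated by that factor is the answer in today's purchasing power.

C$88,341.00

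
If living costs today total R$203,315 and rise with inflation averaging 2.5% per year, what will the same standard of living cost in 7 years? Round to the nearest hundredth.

R$241,677.64

Cumulative price-level factor: (1+2.5%)^7 ≈ 1.1886857537.
The nominal amount required is R$203,315 scaled up by that factor.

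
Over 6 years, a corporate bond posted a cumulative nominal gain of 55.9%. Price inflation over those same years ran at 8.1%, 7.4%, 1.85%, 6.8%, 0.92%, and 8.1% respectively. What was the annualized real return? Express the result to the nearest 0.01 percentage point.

Cumulative inflation factor: 1.081 × 1.074 × 1.0185 × 1.068 × 1.0092 × 1.081 ≈ 1.37773.
Nominal growth factor: 1.55900. Real growth factor = 1.55900 / 1.37773 ≈ 1.13157.
Annualized: 1.13157^(1/6) − 1 ≈ 0.02081.

2.08%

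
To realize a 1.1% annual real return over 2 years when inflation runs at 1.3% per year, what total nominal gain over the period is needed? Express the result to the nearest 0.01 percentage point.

Required annual nominal rate: (1+1.1%)(1+1.3%) − 1 = 2.4143%.
Cumulative over 2 years: (1 + 0.024143)^2 − 1 ≈ 0.04887.

4.89%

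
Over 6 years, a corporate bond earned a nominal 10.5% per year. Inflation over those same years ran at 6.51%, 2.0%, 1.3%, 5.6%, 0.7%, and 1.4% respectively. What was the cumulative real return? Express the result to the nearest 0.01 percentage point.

53.41%

Cumulative inflation factor: 1.0651 × 1.020 × 1.013 × 1.056 × 1.007 × 1.014 ≈ 1.18667.
Nominal growth factor: 1.82043. Real growth factor = 1.82043 / 1.18667 ≈ 1.53406.
Total real return ≈ 53.4060%.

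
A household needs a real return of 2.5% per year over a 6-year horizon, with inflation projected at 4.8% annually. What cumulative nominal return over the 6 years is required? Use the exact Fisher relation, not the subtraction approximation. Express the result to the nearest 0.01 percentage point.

Required annual nominal rate: (1+2.5%)(1+4.8%) − 1 = 7.42%.
Cumulative over 6 years: (1 + 0.0742)^6 − 1 ≈ 0.53642.

53.64%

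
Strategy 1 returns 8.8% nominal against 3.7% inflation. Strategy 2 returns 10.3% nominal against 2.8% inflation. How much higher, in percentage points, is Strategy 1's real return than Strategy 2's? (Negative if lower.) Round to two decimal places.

Strategy 1 real return: 1.088/1.037 − 1 = 4.918%.
Strategy 2 real return: 1.103/1.028 − 1 = 7.296%.
Difference: 4.918 − 7.296 = -2.378 pp.

-2.38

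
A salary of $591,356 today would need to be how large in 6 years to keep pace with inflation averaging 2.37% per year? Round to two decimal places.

Cumulative price-level factor: (1+2.37%)^6 ≈ 1.1508963685.
The nominal amount required is $591,356 scaled up by that factor.

$680,589.47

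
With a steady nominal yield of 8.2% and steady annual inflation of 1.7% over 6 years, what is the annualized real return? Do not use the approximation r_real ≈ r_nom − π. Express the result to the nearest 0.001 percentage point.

With constant rates the annual real return is the same each year: (1+8.2%)/(1+1.7%) − 1 = 0.06391.

6.391%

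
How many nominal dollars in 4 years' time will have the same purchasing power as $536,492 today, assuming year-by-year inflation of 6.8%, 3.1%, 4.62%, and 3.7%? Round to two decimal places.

Cumulative price-level factor: 1.068 × 1.031 × 1.0462 × 1.037 ≈ 1.1946024196.
Multiplying $536,492 by the price-level factor gives the future nominal sum.

$640,894.64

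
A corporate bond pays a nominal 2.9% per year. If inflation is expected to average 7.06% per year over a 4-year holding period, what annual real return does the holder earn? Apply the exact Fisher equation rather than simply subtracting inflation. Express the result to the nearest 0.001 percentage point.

With constant rates the annual real return is the same each year: (1+2.9%)/(1+7.06%) − 1 = -0.03886.

-3.886%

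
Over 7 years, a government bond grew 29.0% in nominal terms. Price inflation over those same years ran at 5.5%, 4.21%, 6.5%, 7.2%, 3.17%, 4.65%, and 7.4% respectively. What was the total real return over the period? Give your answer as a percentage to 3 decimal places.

-11.369%

Cumulative inflation factor: 1.055 × 1.0421 × 1.065 × 1.072 × 1.0317 × 1.0465 × 1.074 ≈ 1.45547.
Nominal growth factor: 1.29000. Real growth factor = 1.29000 / 1.45547 ≈ 0.88631.
Total real return ≈ -11.3688%.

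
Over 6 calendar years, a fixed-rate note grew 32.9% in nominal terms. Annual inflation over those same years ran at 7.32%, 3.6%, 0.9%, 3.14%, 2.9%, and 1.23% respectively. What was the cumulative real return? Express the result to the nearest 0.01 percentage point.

10.27%

Cumulative inflation factor: 1.0732 × 1.036 × 1.009 × 1.0314 × 1.029 × 1.0123 ≈ 1.20527.
Nominal growth factor: 1.32900. Real growth factor = 1.32900 / 1.20527 ≈ 1.10266.
Total real return ≈ 10.2660%.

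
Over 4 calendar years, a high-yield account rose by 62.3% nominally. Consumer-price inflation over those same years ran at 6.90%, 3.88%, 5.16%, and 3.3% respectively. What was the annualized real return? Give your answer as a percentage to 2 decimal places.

7.70%

Cumulative inflation factor: 1.0690 × 1.0388 × 1.0516 × 1.033 ≈ 1.20631.
Nominal growth factor: 1.62300. Real growth factor = 1.62300 / 1.20631 ≈ 1.34542.
Annualized: 1.34542^(1/4) − 1 ≈ 0.07700.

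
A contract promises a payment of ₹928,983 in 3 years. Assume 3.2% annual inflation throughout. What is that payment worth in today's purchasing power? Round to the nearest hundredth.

Price-level factor over 3 years: (1 + 3.2%)^3 = 1.099104768.
Purchasing power today: ₹928,983 divided by that factor.

₹845,217.88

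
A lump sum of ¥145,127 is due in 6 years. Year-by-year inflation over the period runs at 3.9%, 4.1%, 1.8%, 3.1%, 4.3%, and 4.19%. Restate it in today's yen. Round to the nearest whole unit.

Price-level factor over 6 years: 1.039 × 1.041 × 1.018 × 1.031 × 1.043 × 1.0419 ≈ 1.2336247297.
Purchasing power today: ¥145,127 divided by that factor.

¥117,643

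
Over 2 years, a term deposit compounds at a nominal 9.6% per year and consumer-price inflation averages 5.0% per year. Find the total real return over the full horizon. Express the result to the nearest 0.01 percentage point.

The annual real rate is (1+9.6%)/(1+5.0%) − 1 = 4.3810%.
Compounded over 2 years: (1 + 0.043810)^2 − 1 ≈ 0.08954.

8.95%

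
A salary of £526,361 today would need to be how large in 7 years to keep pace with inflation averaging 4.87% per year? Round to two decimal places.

£734,247.67

Cumulative price-level factor: (1+4.87%)^7 ≈ 1.3949507542.
Multiplying £526,361 by the price-level factor gives the future nominal sum.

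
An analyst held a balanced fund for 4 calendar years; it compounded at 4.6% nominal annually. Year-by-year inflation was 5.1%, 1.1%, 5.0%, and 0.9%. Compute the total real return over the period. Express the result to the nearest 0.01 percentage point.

6.34%

Cumulative inflation factor: 1.051 × 1.011 × 1.050 × 1.009 ≈ 1.12573.
Nominal growth factor: 1.19709. Real growth factor = 1.19709 / 1.12573 ≈ 1.06339.
Total real return ≈ 6.3390%.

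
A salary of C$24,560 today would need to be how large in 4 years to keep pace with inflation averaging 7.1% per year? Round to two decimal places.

C$32,313.67

Cumulative price-level factor: (1+7.1%)^4 ≈ 1.3157030557.
The nominal amount required is C$24,560 scaled up by that factor.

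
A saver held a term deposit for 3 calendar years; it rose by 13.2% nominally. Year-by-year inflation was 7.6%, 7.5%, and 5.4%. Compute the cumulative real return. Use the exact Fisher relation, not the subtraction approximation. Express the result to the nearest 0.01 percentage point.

Cumulative inflation factor: 1.076 × 1.075 × 1.054 ≈ 1.21916.
Nominal growth factor: 1.13200. Real growth factor = 1.13200 / 1.21916 ≈ 0.92851.
Total real return ≈ -7.1493%.

-7.15%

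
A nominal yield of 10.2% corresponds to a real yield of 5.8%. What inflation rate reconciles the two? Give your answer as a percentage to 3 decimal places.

4.159%

From (1+r_nom) = (1+r_real)(1+π), we get 1+π = (1 + 10.2%)/(1 + 5.8%) = 1.102/1.058 ≈ 1.04159.
So π ≈ 4.1588%.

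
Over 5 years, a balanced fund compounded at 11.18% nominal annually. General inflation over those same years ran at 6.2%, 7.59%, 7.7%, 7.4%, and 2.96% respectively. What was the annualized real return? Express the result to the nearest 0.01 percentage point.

Cumulative inflation factor: 1.062 × 1.0759 × 1.077 × 1.074 × 1.0296 ≈ 1.36077.
Nominal growth factor: 1.69877. Real growth factor = 1.69877 / 1.36077 ≈ 1.24838.
Annualized: 1.24838^(1/5) − 1 ≈ 0.04537.

4.54%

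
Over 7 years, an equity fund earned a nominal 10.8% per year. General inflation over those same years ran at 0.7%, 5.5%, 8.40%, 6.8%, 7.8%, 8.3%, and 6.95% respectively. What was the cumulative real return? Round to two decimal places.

33.50%

Cumulative inflation factor: 1.007 × 1.055 × 1.0840 × 1.068 × 1.078 × 1.083 × 1.0695 ≈ 1.53571.
Nominal growth factor: 2.05012. Real growth factor = 2.05012 / 1.53571 ≈ 1.33496.
Total real return ≈ 33.4959%.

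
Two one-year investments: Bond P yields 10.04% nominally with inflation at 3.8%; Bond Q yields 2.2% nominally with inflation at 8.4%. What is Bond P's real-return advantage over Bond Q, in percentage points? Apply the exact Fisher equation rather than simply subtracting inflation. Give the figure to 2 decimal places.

11.73

Bond P real return: 1.1004/1.038 − 1 = 6.012%.
Bond Q real return: 1.022/1.084 − 1 = -5.720%.
Difference: 6.012 − (-5.720) = 11.732 pp.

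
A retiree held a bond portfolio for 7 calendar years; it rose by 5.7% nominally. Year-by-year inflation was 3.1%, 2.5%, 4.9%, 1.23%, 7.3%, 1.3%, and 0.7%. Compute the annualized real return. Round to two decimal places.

Cumulative inflation factor: 1.031 × 1.025 × 1.049 × 1.0123 × 1.073 × 1.013 × 1.007 ≈ 1.22830.
Nominal growth factor: 1.05700. Real growth factor = 1.05700 / 1.22830 ≈ 0.86054.
Annualized: 0.86054^(1/7) − 1 ≈ -0.02123.

-2.12%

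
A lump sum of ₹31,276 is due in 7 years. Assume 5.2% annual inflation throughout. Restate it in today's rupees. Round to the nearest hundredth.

Price-level factor over 7 years: (1 + 5.2%)^7 ≈ 1.4259693103.
Purchasing power today: ₹31,276 divided by that factor.

₹21,933.15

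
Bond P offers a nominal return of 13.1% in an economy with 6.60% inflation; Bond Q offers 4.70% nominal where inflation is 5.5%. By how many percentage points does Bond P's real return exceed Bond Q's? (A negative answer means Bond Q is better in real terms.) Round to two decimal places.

Bond P real return: 1.131/1.0660 − 1 = 6.098%.
Bond Q real return: 1.0470/1.055 − 1 = -0.758%.
Difference: 6.098 − (-0.758) = 6.856 pp.

6.86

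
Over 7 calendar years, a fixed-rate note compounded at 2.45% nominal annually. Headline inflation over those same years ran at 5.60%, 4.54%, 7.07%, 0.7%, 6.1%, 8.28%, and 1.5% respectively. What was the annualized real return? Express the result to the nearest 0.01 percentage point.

Cumulative inflation factor: 1.0560 × 1.0454 × 1.0707 × 1.007 × 1.061 × 1.0828 × 1.015 ≈ 1.38795.
Nominal growth factor: 1.18463. Real growth factor = 1.18463 / 1.38795 ≈ 0.85351.
Annualized: 0.85351^(1/7) − 1 ≈ -0.02237.

-2.24%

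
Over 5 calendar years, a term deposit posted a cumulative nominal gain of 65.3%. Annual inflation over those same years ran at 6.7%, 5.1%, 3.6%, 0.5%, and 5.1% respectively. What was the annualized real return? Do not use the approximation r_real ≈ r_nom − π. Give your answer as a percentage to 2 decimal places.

Cumulative inflation factor: 1.067 × 1.051 × 1.036 × 1.005 × 1.051 ≈ 1.22714.
Nominal growth factor: 1.65300. Real growth factor = 1.65300 / 1.22714 ≈ 1.34703.
Annualized: 1.34703^(1/5) − 1 ≈ 0.06139.

6.14%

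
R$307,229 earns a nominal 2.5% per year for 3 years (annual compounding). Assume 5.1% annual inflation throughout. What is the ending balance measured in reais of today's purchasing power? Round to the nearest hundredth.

Nominal value at maturity: R$307,229 × (1 + 2.5%)^3 ≈ R$330,852.03.
Price-level factor over 3 years: (1 + 5.1%)^3 = 1.160935651.
The maturity value deflated by that factor is the answer in today's purchasing power.

R$284,987.40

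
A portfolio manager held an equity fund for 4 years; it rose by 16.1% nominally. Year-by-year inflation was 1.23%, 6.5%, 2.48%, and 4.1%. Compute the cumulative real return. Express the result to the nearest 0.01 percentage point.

0.94%

Cumulative inflation factor: 1.0123 × 1.065 × 1.0248 × 1.041 ≈ 1.15013.
Nominal growth factor: 1.16100. Real growth factor = 1.16100 / 1.15013 ≈ 1.00945.
Total real return ≈ 0.9447%.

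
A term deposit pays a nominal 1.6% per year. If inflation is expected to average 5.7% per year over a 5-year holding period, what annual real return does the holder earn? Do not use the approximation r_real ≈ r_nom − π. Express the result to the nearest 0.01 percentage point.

With constant rates the annual real return is the same each year: (1+1.6%)/(1+5.7%) − 1 = -0.03879.

-3.88%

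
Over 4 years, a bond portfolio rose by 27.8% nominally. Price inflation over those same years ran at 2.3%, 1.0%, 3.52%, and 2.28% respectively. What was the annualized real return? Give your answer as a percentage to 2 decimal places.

Cumulative inflation factor: 1.023 × 1.010 × 1.0352 × 1.0228 ≈ 1.09399.
Nominal growth factor: 1.27800. Real growth factor = 1.27800 / 1.09399 ≈ 1.16820.
Annualized: 1.16820^(1/4) − 1 ≈ 0.03963.

3.96%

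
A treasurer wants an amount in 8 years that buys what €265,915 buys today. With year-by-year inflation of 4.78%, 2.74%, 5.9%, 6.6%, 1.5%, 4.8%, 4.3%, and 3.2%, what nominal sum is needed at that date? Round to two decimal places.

€370,003.04

Cumulative price-level factor: 1.0478 × 1.0274 × 1.059 × 1.066 × 1.015 × 1.048 × 1.043 × 1.032 ≈ 1.3914334863.
The nominal amount required is €265,915 scaled up by that factor.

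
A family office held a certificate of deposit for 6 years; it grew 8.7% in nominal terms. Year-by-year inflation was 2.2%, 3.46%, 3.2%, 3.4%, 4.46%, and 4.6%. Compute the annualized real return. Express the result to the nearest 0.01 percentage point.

Cumulative inflation factor: 1.022 × 1.0346 × 1.032 × 1.034 × 1.0446 × 1.046 ≈ 1.23284.
Nominal growth factor: 1.08700. Real growth factor = 1.08700 / 1.23284 ≈ 0.88171.
Annualized: 0.88171^(1/6) − 1 ≈ -0.02076.

-2.08%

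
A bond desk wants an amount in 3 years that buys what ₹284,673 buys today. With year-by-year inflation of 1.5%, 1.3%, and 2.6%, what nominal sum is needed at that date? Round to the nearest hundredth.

Cumulative price-level factor: 1.015 × 1.013 × 1.026 = 1.05492807.
Multiplying ₹284,673 by the price-level factor gives the future nominal sum.

₹300,309.54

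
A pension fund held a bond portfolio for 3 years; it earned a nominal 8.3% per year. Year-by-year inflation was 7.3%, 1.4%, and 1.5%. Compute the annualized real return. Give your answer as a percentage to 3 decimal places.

Cumulative inflation factor: 1.073 × 1.014 × 1.015 ≈ 1.10434.
Nominal growth factor: 1.27024. Real growth factor = 1.27024 / 1.10434 ≈ 1.15022.
Annualized: 1.15022^(1/3) − 1 ≈ 0.04776.

4.776%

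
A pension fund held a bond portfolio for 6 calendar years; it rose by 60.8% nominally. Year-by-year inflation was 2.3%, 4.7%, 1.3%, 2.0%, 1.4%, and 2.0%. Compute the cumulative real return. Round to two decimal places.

Cumulative inflation factor: 1.023 × 1.047 × 1.013 × 1.020 × 1.014 × 1.020 ≈ 1.14464.
Nominal growth factor: 1.60800. Real growth factor = 1.60800 / 1.14464 ≈ 1.40480.
Total real return ≈ 40.4805%.

40.48%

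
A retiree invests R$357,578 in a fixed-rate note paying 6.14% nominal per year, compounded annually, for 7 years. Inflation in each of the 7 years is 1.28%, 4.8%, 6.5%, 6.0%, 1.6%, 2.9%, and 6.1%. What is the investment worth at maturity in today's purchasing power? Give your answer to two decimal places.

R$408,281.27

Nominal value at maturity: R$357,578 × (1 + 6.14%)^7 ≈ R$542,655.71.
Price-level factor over 7 years: 1.0128 × 1.048 × 1.065 × 1.060 × 1.016 × 1.029 × 1.061 ≈ 1.3291222092.
The maturity value deflated by that factor is the answer in today's purchasing power.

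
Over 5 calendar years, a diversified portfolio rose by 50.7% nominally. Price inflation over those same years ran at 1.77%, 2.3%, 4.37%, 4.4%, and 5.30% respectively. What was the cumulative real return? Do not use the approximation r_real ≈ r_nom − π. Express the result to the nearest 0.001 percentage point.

Cumulative inflation factor: 1.0177 × 1.023 × 1.0437 × 1.044 × 1.0530 ≈ 1.19454.
Nominal growth factor: 1.50700. Real growth factor = 1.50700 / 1.19454 ≈ 1.26158.
Total real return ≈ 26.1576%.

26.158%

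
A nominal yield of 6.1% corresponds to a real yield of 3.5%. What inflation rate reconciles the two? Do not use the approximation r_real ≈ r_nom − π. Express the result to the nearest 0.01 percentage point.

2.51%

From (1+r_nom) = (1+r_real)(1+π), we get 1+π = (1 + 6.1%)/(1 + 3.5%) = 1.061/1.035 ≈ 1.02512.
So π ≈ 2.5121%.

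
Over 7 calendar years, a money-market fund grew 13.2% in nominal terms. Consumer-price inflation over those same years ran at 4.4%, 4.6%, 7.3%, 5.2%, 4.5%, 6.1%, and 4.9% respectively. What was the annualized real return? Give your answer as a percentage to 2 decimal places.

-3.32%

Cumulative inflation factor: 1.044 × 1.046 × 1.073 × 1.052 × 1.045 × 1.061 × 1.049 ≈ 1.43369.
Nominal growth factor: 1.13200. Real growth factor = 1.13200 / 1.43369 ≈ 0.78957.
Annualized: 0.78957^(1/7) − 1 ≈ -0.03319.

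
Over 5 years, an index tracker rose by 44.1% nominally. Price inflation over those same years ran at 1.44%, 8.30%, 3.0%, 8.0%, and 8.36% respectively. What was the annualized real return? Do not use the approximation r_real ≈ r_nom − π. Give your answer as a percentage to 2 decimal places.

1.70%

Cumulative inflation factor: 1.0144 × 1.0830 × 1.030 × 1.080 × 1.0836 ≈ 1.32424.
Nominal growth factor: 1.44100. Real growth factor = 1.44100 / 1.32424 ≈ 1.08817.
Annualized: 1.08817^(1/5) − 1 ≈ 0.01704.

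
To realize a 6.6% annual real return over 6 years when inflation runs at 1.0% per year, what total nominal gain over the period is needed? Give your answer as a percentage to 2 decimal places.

55.77%

Required annual nominal rate: (1+6.6%)(1+1.0%) − 1 = 7.666%.
Cumulative over 6 years: (1 + 0.07666)^6 − 1 ≈ 0.55766.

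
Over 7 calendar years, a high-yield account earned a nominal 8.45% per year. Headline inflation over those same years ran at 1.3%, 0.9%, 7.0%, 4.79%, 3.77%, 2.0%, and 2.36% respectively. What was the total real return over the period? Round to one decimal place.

42.1%

Cumulative inflation factor: 1.013 × 1.009 × 1.070 × 1.0479 × 1.0377 × 1.020 × 1.0236 ≈ 1.24167.
Nominal growth factor: 1.76444. Real growth factor = 1.76444 / 1.24167 ≈ 1.42102.
Total real return ≈ 42.1021%.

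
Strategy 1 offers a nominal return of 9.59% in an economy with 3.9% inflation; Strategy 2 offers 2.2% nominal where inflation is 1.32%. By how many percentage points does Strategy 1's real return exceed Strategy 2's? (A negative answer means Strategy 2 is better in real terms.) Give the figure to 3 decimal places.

Strategy 1 real return: 1.0959/1.039 − 1 = 5.4764%.
Strategy 2 real return: 1.022/1.0132 − 1 = 0.8685%.
Difference: 5.4764 − 0.8685 = 4.6079 pp.

4.608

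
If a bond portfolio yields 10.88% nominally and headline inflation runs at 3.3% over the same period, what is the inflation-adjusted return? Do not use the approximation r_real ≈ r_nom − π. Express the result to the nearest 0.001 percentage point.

Real return via the Fisher equation: (1 + 10.88%)/(1 + 3.3%) − 1 = 1.1088/1.033 − 1 ≈ 0.07338.

7.338%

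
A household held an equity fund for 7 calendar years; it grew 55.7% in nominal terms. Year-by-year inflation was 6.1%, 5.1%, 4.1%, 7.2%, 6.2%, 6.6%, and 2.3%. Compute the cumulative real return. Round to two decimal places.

8.04%

Cumulative inflation factor: 1.061 × 1.051 × 1.041 × 1.072 × 1.062 × 1.066 × 1.023 ≈ 1.44119.
Nominal growth factor: 1.55700. Real growth factor = 1.55700 / 1.44119 ≈ 1.08036.
Total real return ≈ 8.0358%.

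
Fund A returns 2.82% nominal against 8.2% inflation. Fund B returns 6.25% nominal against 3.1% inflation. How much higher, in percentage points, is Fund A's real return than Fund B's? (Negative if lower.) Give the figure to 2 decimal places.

-8.03

Fund A real return: 1.0282/1.082 − 1 = -4.972%.
Fund B real return: 1.0625/1.031 − 1 = 3.055%.
Difference: -4.972 − 3.055 = -8.027 pp.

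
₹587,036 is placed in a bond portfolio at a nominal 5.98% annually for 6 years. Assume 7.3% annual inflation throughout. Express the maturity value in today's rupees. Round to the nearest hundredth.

Nominal value at maturity: ₹587,036 × (1 + 5.98%)^6 ≈ ₹831,779.53.
Price-level factor over 6 years: (1 + 7.3%)^6 ≈ 1.5261539034.
The maturity value deflated by that factor is the answer in today's purchasing power.

₹545,016.81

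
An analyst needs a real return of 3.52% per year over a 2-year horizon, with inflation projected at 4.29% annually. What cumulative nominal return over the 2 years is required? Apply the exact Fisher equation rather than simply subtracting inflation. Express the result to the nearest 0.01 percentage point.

16.56%

Required annual nominal rate: (1+3.52%)(1+4.29%) − 1 = 7.961008%.
Cumulative over 2 years: (1 + 0.07961008)^2 − 1 ≈ 0.16556.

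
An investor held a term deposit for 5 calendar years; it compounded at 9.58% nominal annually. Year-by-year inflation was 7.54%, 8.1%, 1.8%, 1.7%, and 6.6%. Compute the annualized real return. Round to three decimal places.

4.253%

Cumulative inflation factor: 1.0754 × 1.081 × 1.018 × 1.017 × 1.066 ≈ 1.28299.
Nominal growth factor: 1.58000. Real growth factor = 1.58000 / 1.28299 ≈ 1.23150.
Annualized: 1.23150^(1/5) − 1 ≈ 0.04253.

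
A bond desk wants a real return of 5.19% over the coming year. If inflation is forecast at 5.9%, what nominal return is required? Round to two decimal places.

11.40%

By the Fisher equation, 1 + r_nom = (1 + 5.19%)(1 + 5.9%) = 1.0519 × 1.059 = 1.1139621.
So r_nom = 11.39621%.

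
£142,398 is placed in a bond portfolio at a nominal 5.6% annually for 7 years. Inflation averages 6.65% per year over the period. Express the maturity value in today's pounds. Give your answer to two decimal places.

Nominal value at maturity: £142,398 × (1 + 5.6%)^7 ≈ £208,521.73.
Price-level factor over 7 years: (1 + 6.65%)^7 ≈ 1.5693724287.
The maturity value deflated by that factor is the answer in today's purchasing power.

£132,869.50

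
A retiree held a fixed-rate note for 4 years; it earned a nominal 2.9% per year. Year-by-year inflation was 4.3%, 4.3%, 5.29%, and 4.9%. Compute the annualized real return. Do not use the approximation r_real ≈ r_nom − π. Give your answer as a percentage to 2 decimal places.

-1.72%

Cumulative inflation factor: 1.043 × 1.043 × 1.0529 × 1.049 ≈ 1.20152.
Nominal growth factor: 1.12114. Real growth factor = 1.12114 / 1.20152 ≈ 0.93310.
Annualized: 0.93310^(1/4) − 1 ≈ -0.01716.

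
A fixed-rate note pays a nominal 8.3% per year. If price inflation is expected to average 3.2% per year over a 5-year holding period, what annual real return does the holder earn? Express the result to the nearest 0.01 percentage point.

4.94%

With constant rates the annual real return is the same each year: (1+8.3%)/(1+3.2%) − 1 = 0.04942.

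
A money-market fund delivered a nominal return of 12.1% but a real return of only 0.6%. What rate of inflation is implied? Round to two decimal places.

From (1+r_nom) = (1+r_real)(1+π), we get 1+π = (1 + 12.1%)/(1 + 0.6%) = 1.121/1.006 ≈ 1.11431.
So π ≈ 11.4314%.

11.43%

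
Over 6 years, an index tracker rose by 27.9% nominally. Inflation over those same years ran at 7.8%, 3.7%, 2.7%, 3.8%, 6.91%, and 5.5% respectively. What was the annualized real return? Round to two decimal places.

Cumulative inflation factor: 1.078 × 1.037 × 1.027 × 1.038 × 1.0691 × 1.055 ≈ 1.34411.
Nominal growth factor: 1.27900. Real growth factor = 1.27900 / 1.34411 ≈ 0.95156.
Annualized: 0.95156^(1/6) − 1 ≈ -0.00824.

-0.82%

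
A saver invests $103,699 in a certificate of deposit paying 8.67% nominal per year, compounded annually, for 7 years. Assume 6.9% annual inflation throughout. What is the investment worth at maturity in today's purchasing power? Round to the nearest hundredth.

$116,331.76

Nominal value at maturity: $103,699 × (1 + 8.67%)^7 ≈ $185,584.73.
Price-level factor over 7 years: (1 + 6.9%)^7 ≈ 1.5953057718.
The maturity value deflated by that factor is the answer in today's purchasing power.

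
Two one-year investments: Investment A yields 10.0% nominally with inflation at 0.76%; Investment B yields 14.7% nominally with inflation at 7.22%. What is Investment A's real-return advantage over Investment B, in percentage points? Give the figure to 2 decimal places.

Investment A real return: 1.100/1.0076 − 1 = 9.170%.
Investment B real return: 1.147/1.0722 − 1 = 6.976%.
Difference: 9.170 − 6.976 = 2.194 pp.

2.19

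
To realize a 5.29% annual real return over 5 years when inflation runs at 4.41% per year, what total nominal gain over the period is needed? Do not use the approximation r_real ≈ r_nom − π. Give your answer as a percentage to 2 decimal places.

Required annual nominal rate: (1+5.29%)(1+4.41%) − 1 = 9.933289%.
Cumulative over 5 years: (1 + 0.09933289)^5 − 1 ≈ 0.60563.

60.56%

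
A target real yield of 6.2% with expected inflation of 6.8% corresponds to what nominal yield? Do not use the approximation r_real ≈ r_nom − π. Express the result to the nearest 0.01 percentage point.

13.42%

By the Fisher equation, 1 + r_nom = (1 + 6.2%)(1 + 6.8%) = 1.062 × 1.068 = 1.134216.
So r_nom = 13.4216%.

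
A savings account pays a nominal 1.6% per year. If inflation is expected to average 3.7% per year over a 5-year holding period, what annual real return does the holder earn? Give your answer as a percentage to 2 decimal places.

With constant rates the annual real return is the same each year: (1+1.6%)/(1+3.7%) − 1 = -0.02025.

-2.03%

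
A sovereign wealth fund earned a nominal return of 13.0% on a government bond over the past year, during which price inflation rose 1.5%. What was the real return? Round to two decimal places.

Real return via the Fisher equation: (1 + 13.0%)/(1 + 1.5%) − 1 = 1.130/1.015 − 1 ≈ 0.11330.

11.33%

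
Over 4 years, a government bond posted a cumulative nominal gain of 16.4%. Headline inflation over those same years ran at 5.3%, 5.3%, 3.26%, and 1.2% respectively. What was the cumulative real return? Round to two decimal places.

0.46%

Cumulative inflation factor: 1.053 × 1.053 × 1.0326 × 1.012 ≈ 1.15870.
Nominal growth factor: 1.16400. Real growth factor = 1.16400 / 1.15870 ≈ 1.00458.
Total real return ≈ 0.4578%.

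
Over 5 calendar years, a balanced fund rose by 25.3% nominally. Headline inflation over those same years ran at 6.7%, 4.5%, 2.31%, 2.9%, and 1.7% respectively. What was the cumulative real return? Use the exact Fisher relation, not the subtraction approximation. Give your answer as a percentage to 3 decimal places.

4.958%

Cumulative inflation factor: 1.067 × 1.045 × 1.0231 × 1.029 × 1.017 ≈ 1.19381.
Nominal growth factor: 1.25300. Real growth factor = 1.25300 / 1.19381 ≈ 1.04958.
Total real return ≈ 4.9581%.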